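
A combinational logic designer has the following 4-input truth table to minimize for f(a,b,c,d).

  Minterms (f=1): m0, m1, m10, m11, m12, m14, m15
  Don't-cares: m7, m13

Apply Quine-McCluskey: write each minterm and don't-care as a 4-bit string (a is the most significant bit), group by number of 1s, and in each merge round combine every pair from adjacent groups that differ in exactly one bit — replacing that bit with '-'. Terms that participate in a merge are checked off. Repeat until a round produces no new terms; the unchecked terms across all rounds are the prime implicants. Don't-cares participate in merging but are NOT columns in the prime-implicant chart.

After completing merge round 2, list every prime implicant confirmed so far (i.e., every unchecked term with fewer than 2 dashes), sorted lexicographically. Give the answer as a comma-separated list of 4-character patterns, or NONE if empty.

-111, 000-

Round 0: 0000✓ 0001✓ 0111✓ 1010✓ 1011✓ 1100✓ 1101✓ 1110✓ 1111✓
Round 1: -111 000- 1-10✓ 1-11✓ 101-✓ 11-0✓ 11-1✓ 110-✓ 111-✓
Round 2: 1-1- 11--
PIs = {-111, 000-, 1-1-, 11--}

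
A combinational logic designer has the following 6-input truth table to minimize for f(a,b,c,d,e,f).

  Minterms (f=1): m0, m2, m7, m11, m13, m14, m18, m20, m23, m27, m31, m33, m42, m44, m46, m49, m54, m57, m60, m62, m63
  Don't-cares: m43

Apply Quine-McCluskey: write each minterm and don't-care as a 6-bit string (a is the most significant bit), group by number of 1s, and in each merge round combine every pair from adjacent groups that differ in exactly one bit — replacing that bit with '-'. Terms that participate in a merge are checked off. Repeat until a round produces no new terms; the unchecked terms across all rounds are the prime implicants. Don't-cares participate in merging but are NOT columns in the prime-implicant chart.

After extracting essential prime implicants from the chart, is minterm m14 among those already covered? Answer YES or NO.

YES

Round 0: 000000✓ 000010✓ 000111✓ 001011✓ 001101 001110✓ 010010✓ 010100 010111✓ 011011✓ 011111✓ 100001✓ 101010✓ 101011✓ 101100✓ 101110✓ 110001✓ 110110✓ 111001✓ 111100✓ 111110✓ 111111✓
Round 1: -01011 -01110 -11111 0-0010 0-0111 0-1011 0000-0 01-111 011-11 1-0001 1-1100✓ 1-1110✓ 101-10 10101- 1011-0✓ 11-001 11-110 1111-0✓ 11111-
Round 2: 1-11-0
PIs = {-01011, -01110, -11111, 0-0010, 0-0111, 0-1011, 0000-0, 001101, 01-111, 010100, 011-11, 1-0001, 1-11-0, 101-10, 10101-, 11-001, 11-110, 11111-}
Coverage chart:
  m0: 0000-0 ←essential
  m2: 0-0010,0000-0
  m7: 0-0111 ←essential
  m11: -01011,0-1011
  m13: 001101 ←essential
  m14: -01110 ←essential
  m18: 0-0010 ←essential
  m20: 010100 ←essential
  m23: 0-0111,01-111
  m27: 0-1011,011-11
  m31: -11111,01-111,011-11
  m33: 1-0001 ←essential
  m42: 101-10,10101-
  m44: 1-11-0 ←essential
  m46: -01110,1-11-0,101-10
  m49: 1-0001,11-001
  m54: 11-110 ←essential
  m57: 11-001 ←essential
  m60: 1-11-0 ←essential
  m62: 1-11-0,11-110,11111-
  m63: -11111,11111-
Essential: -01110, 0-0010, 0-0111, 0000-0, 001101, 010100, 1-0001, 1-11-0, 11-001, 11-110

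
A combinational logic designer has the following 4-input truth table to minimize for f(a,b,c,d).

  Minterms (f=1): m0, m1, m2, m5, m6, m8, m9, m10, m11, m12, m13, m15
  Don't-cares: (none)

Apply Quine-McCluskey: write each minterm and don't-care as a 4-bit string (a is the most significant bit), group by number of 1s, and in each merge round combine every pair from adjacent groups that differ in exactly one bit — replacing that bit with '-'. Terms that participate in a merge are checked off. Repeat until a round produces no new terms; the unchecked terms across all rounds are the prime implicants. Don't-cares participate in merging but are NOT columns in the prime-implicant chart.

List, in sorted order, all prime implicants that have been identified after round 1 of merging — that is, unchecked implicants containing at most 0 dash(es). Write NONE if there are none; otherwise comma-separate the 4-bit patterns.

NONE

size-2^0 implicants → 0000(✓)  0001(✓)  0010(✓)  0101(✓)  0110(✓)  1000(✓)  1001(✓)  1010(✓)  1011(✓)  1100(✓)  1101(✓)  1111(✓)
size-2^1 implicants → -000(✓)  -001(✓)  -010(✓)  -101(✓)  0-01(✓)  0-10  00-0(✓)  000-(✓)  1-00(✓)  1-01(✓)  1-11(✓)  10-0(✓)  10-1(✓)  100-(✓)  101-(✓)  11-1(✓)  110-(✓)
size-2^2 implicants → --01  -0-0  -00-  1--1  1-0-  10--
Unchecked terms (primes): --01, -0-0, -00-, 0-10, 1--1, 1-0-, 10--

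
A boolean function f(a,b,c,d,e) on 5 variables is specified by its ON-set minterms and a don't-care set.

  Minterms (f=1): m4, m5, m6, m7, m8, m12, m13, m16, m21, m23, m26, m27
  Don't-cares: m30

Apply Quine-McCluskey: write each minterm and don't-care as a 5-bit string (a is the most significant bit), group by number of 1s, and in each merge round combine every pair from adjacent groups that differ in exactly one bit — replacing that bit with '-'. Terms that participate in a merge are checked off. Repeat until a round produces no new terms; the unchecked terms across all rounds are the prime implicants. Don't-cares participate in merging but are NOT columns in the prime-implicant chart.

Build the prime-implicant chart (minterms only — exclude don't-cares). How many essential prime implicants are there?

[col 0] 00100*, 00101*, 00110*, 00111*, 01000*, 01100*, 01101*, 10000, 10101*, 10111*, 11010*, 11011*, 11110*
[col 1] -0101*, -0111*, 0-100*, 0-101*, 001-0*, 001-1*, 0010-*, 0011-*, 01-00, 0110-*, 101-1*, 11-10, 1101-
[col 2] -01-1, 0-10-, 001--
Prime implicants: -01-1, 0-10-, 001--, 01-00, 10000, 11-10, 1101-
PI chart (minterm → PIs covering it):
  4 | 0-10-,001--
  5 | -01-1,0-10-,001--
  6 | 001--  (sole → essential)
  7 | -01-1,001--
  8 | 01-00  (sole → essential)
  12 | 0-10-,01-00
  13 | 0-10-  (sole → essential)
  16 | 10000  (sole → essential)
  21 | -01-1  (sole → essential)
  23 | -01-1  (sole → essential)
  26 | 11-10,1101-
  27 | 1101-  (sole → essential)
Essential prime implicants: -01-1, 0-10-, 001--, 01-00, 10000, 1101-

6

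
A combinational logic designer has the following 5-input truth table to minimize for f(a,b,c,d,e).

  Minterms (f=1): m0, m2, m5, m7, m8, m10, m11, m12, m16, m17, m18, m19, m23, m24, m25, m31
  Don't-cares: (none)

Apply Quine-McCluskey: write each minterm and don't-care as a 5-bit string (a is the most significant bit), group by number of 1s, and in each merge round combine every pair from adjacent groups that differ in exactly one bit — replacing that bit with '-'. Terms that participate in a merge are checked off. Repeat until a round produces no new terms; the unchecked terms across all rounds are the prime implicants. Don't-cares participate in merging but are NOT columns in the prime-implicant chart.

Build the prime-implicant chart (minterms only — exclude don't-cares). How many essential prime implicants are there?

5

[col 0] 00000*, 00010*, 00101*, 00111*, 01000*, 01010*, 01011*, 01100*, 10000*, 10001*, 10010*, 10011*, 10111*, 11000*, 11001*, 11111*
[col 1] -0000*, -0010*, -0111, -1000*, 0-000*, 0-010*, 000-0*, 001-1, 01-00, 010-0*, 0101-, 1-000*, 1-001*, 1-111, 10-11, 100-0*, 100-1*, 1000-*, 1001-*, 1100-*
[col 2] --000, -00-0, 0-0-0, 1-00-, 100--
Prime implicants: --000, -00-0, -0111, 0-0-0, 001-1, 01-00, 0101-, 1-00-, 1-111, 10-11, 100--
PI chart (minterm → PIs covering it):
  0 | --000,-00-0,0-0-0
  2 | -00-0,0-0-0
  5 | 001-1  (sole → essential)
  7 | -0111,001-1
  8 | --000,0-0-0,01-00
  10 | 0-0-0,0101-
  11 | 0101-  (sole → essential)
  12 | 01-00  (sole → essential)
  16 | --000,-00-0,1-00-,100--
  17 | 1-00-,100--
  18 | -00-0,100--
  19 | 10-11,100--
  23 | -0111,1-111,10-11
  24 | --000,1-00-
  25 | 1-00-  (sole → essential)
  31 | 1-111  (sole → essential)
Essential prime implicants: 001-1, 01-00, 0101-, 1-00-, 1-111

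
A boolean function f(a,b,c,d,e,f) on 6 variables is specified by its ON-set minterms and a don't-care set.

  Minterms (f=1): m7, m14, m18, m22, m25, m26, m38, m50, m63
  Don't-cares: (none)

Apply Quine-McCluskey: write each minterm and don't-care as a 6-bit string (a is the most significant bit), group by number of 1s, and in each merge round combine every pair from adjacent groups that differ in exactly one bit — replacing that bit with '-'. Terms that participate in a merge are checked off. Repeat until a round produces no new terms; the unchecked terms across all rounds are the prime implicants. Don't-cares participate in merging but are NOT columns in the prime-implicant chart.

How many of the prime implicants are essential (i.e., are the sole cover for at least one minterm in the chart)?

8

size-2^0 implicants → 000111  001110  010010(✓)  010110(✓)  011001  011010(✓)  100110  110010(✓)  111111
size-2^1 implicants → -10010  01-010  010-10
Unchecked terms (primes): -10010, 000111, 001110, 01-010, 010-10, 011001, 100110, 111111
Minterm coverage:
  m7 ⊆ 000111 [E]
  m14 ⊆ 001110 [E]
  m18 ⊆ -10010,01-010,010-10
  m22 ⊆ 010-10 [E]
  m25 ⊆ 011001 [E]
  m26 ⊆ 01-010 [E]
  m38 ⊆ 100110 [E]
  m50 ⊆ -10010 [E]
  m63 ⊆ 111111 [E]
E = {-10010, 000111, 001110, 01-010, 010-10, 011001, 100110, 111111}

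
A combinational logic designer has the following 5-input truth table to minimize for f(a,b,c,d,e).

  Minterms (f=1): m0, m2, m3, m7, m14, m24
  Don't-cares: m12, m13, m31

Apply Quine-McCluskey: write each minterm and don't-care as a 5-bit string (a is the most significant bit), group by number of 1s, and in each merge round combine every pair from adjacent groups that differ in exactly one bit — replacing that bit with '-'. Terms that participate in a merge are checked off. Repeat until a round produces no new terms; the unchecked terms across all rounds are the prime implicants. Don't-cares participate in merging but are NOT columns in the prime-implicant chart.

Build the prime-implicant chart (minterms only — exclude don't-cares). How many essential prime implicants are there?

4

size-2^0 implicants → 00000(✓)  00010(✓)  00011(✓)  00111(✓)  01100(✓)  01101(✓)  01110(✓)  11000  11111
size-2^1 implicants → 00-11  000-0  0001-  011-0  0110-
Unchecked terms (primes): 00-11, 000-0, 0001-, 011-0, 0110-, 11000, 11111
Minterm coverage:
  m0 ⊆ 000-0 [E]
  m2 ⊆ 000-0,0001-
  m3 ⊆ 00-11,0001-
  m7 ⊆ 00-11 [E]
  m14 ⊆ 011-0 [E]
  m24 ⊆ 11000 [E]
E = {00-11, 000-0, 011-0, 11000}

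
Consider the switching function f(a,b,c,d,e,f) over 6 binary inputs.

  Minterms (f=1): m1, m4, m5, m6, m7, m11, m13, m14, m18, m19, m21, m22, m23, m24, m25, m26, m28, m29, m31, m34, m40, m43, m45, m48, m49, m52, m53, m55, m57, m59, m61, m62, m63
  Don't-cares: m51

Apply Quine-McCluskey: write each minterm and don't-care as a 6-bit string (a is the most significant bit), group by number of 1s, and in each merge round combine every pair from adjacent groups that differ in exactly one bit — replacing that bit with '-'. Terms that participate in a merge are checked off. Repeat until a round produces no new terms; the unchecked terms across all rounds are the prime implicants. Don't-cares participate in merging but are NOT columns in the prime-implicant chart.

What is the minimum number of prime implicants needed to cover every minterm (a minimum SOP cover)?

size-2^0 implicants → 000001(✓)  000100(✓)  000101(✓)  000110(✓)  000111(✓)  001011(✓)  001101(✓)  001110(✓)  010010(✓)  010011(✓)  010101(✓)  010110(✓)  010111(✓)  011000(✓)  011001(✓)  011010(✓)  011100(✓)  011101(✓)  011111(✓)  100010  101000  101011(✓)  101101(✓)  110000(✓)  110001(✓)  110011(✓)  110100(✓)  110101(✓)  110111(✓)  111001(✓)  111011(✓)  111101(✓)  111110(✓)  111111(✓)
size-2^1 implicants → -01011  -01101(✓)  -10011(✓)  -10101(✓)  -10111(✓)  -11001(✓)  -11101(✓)  -11111(✓)  0-0101(✓)  0-0110(✓)  0-0111(✓)  0-1101(✓)  00-101(✓)  00-110  000-01  0001-0(✓)  0001-1(✓)  00010-(✓)  00011-(✓)  01-010  01-101(✓)  01-111(✓)  010-10(✓)  010-11(✓)  01001-(✓)  0101-1(✓)  01011-(✓)  011-00(✓)  011-01(✓)  0110-0  01100-(✓)  0111-1(✓)  01110-(✓)  1-1011  1-1101(✓)  11-001(✓)  11-011(✓)  11-101(✓)  11-111(✓)  110-00(✓)  110-01(✓)  110-11(✓)  1100-1(✓)  11000-(✓)  1101-1(✓)  11010-(✓)  111-01(✓)  111-11(✓)  1110-1(✓)  1111-1(✓)  11111-
size-2^2 implicants → --1101  -1-101(✓)  -1-111(✓)  -10-11  -101-1(✓)  -11-01  -111-1(✓)  0--101  0-01-1  0-011-  0001--  01-1-1(✓)  010-1-  011-0-  11--01(✓)  11--11(✓)  11-0-1(✓)  11-1-1(✓)  110--1(✓)  110-0-  111--1(✓)
size-2^3 implicants → -1-1-1  11---1
Unchecked terms (primes): --1101, -01011, -1-1-1, -10-11, -11-01, 0--101, 0-01-1, 0-011-, 00-110, 000-01, 0001--, 01-010, 010-1-, 011-0-, 0110-0, 1-1011, 100010, 101000, 11---1, 110-0-, 11111-
Minterm coverage:
  m1 ⊆ 000-01 [E]
  m4 ⊆ 0001-- [E]
  m5 ⊆ 0--101,0-01-1,000-01,0001--
  m6 ⊆ 0-011-,00-110,0001--
  m7 ⊆ 0-01-1,0-011-,0001--
  m11 ⊆ -01011 [E]
  m13 ⊆ --1101,0--101
  m14 ⊆ 00-110 [E]
  m18 ⊆ 01-010,010-1-
  m19 ⊆ -10-11,010-1-
  m21 ⊆ -1-1-1,0--101,0-01-1
  m22 ⊆ 0-011-,010-1-
  m23 ⊆ -1-1-1,-10-11,0-01-1,0-011-,010-1-
  m24 ⊆ 011-0-,0110-0
  m25 ⊆ -11-01,011-0-
  m26 ⊆ 01-010,0110-0
  m28 ⊆ 011-0- [E]
  m29 ⊆ --1101,-1-1-1,-11-01,0--101,011-0-
  m31 ⊆ -1-1-1 [E]
  m34 ⊆ 100010 [E]
  m40 ⊆ 101000 [E]
  m43 ⊆ -01011,1-1011
  m45 ⊆ --1101 [E]
  m48 ⊆ 110-0- [E]
  m49 ⊆ 11---1,110-0-
  m52 ⊆ 110-0- [E]
  m53 ⊆ -1-1-1,11---1,110-0-
  m55 ⊆ -1-1-1,-10-11,11---1
  m57 ⊆ -11-01,11---1
  m59 ⊆ 1-1011,11---1
  m61 ⊆ --1101,-1-1-1,-11-01,11---1
  m62 ⊆ 11111- [E]
  m63 ⊆ -1-1-1,11---1,11111-
E = {--1101, -01011, -1-1-1, 00-110, 000-01, 0001--, 011-0-, 100010, 101000, 110-0-, 11111-}
Petrick residual → 01-010, 010-1-, 11---1
Cover = cde'f + b'cd'ef + bdf + a'b'def' + a'b'c'e'f + a'b'c'd + a'bd'ef' + a'bc'e + a'bce' + ab'c'd'ef' + ab'cd'e'f' + abf + abc'e' + abcde  |cover|=14

14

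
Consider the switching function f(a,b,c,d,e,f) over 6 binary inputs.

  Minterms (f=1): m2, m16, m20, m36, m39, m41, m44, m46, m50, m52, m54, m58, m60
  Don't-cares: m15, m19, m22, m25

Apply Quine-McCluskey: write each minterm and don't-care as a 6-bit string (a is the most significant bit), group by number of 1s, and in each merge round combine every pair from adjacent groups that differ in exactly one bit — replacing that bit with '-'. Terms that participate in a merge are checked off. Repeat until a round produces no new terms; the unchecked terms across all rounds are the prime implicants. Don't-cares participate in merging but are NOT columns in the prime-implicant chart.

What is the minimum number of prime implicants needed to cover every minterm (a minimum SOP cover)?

[col 0] 000010, 001111, 010000*, 010011, 010100*, 010110*, 011001, 100100*, 100111, 101001, 101100*, 101110*, 110010*, 110100*, 110110*, 111010*, 111100*
[col 1] -10100*, -10110*, 010-00, 0101-0*, 1-0100*, 1-1100*, 10-100*, 1011-0, 11-010, 11-100*, 110-10, 1101-0*
[col 2] -101-0, 1--100
Prime implicants: -101-0, 000010, 001111, 010-00, 010011, 011001, 1--100, 100111, 101001, 1011-0, 11-010, 110-10
PI chart (minterm → PIs covering it):
  2 | 000010  (sole → essential)
  16 | 010-00  (sole → essential)
  20 | -101-0,010-00
  36 | 1--100  (sole → essential)
  39 | 100111  (sole → essential)
  41 | 101001  (sole → essential)
  44 | 1--100,1011-0
  46 | 1011-0  (sole → essential)
  50 | 11-010,110-10
  52 | -101-0,1--100
  54 | -101-0,110-10
  58 | 11-010  (sole → essential)
  60 | 1--100  (sole → essential)
Essential prime implicants: 000010, 010-00, 1--100, 100111, 101001, 1011-0, 11-010
Petrick residual → -101-0
Minimum SOP uses 8 PIs: bc'df' + a'b'c'd'ef' + a'bc'e'f' + ade'f' + ab'c'def + ab'cd'e'f + ab'cdf' + abd'ef'

8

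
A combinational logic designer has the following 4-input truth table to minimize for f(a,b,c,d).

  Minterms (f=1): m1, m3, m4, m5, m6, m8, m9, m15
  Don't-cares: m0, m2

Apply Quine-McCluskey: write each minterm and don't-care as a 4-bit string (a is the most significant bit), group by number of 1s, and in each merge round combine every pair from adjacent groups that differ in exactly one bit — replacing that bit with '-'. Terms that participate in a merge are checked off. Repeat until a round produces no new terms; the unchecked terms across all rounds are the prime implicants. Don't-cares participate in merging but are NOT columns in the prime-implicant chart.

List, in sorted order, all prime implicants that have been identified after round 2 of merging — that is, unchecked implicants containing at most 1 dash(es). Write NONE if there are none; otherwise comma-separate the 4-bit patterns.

1111

Round 0: 0000✓ 0001✓ 0010✓ 0011✓ 0100✓ 0101✓ 0110✓ 1000✓ 1001✓ 1111
Round 1: -000✓ -001✓ 0-00✓ 0-01✓ 0-10✓ 00-0✓ 00-1✓ 000-✓ 001-✓ 01-0✓ 010-✓ 100-✓
Round 2: -00- 0--0 0-0- 00--
PIs = {-00-, 0--0, 0-0-, 00--, 1111}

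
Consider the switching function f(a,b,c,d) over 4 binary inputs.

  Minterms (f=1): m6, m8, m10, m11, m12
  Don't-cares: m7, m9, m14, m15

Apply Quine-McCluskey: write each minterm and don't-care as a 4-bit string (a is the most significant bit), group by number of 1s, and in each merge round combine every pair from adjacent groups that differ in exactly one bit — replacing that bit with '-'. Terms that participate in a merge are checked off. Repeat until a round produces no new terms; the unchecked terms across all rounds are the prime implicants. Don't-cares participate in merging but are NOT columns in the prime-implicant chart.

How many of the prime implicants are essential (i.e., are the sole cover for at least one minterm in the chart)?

2

[col 0] 0110*, 0111*, 1000*, 1001*, 1010*, 1011*, 1100*, 1110*, 1111*
[col 1] -110*, -111*, 011-*, 1-00*, 1-10*, 1-11*, 10-0*, 10-1*, 100-*, 101-*, 11-0*, 111-*
[col 2] -11-, 1--0, 1-1-, 10--
Prime implicants: -11-, 1--0, 1-1-, 10--
PI chart (minterm → PIs covering it):
  6 | -11-  (sole → essential)
  8 | 1--0,10--
  10 | 1--0,1-1-,10--
  11 | 1-1-,10--
  12 | 1--0  (sole → essential)
Essential prime implicants: -11-, 1--0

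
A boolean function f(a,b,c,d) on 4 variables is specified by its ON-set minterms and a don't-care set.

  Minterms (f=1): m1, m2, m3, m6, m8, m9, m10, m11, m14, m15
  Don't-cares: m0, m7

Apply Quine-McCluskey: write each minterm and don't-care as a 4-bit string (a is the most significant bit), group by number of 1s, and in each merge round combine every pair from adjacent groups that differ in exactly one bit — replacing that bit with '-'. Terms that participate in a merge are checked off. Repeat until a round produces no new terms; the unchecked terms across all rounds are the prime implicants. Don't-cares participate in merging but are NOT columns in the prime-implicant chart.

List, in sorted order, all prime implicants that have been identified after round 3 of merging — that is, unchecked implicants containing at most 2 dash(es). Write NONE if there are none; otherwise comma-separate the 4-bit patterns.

Round 0: 0000✓ 0001✓ 0010✓ 0011✓ 0110✓ 0111✓ 1000✓ 1001✓ 1010✓ 1011✓ 1110✓ 1111✓
Round 1: -000✓ -001✓ -010✓ -011✓ -110✓ -111✓ 0-10✓ 0-11✓ 00-0✓ 00-1✓ 000-✓ 001-✓ 011-✓ 1-10✓ 1-11✓ 10-0✓ 10-1✓ 100-✓ 101-✓ 111-✓
Round 2: --10✓ --11✓ -0-0✓ -0-1✓ -00-✓ -01-✓ -11-✓ 0-1-✓ 00--✓ 1-1-✓ 10--✓
Round 3: --1- -0--
PIs = {--1-, -0--}

NONE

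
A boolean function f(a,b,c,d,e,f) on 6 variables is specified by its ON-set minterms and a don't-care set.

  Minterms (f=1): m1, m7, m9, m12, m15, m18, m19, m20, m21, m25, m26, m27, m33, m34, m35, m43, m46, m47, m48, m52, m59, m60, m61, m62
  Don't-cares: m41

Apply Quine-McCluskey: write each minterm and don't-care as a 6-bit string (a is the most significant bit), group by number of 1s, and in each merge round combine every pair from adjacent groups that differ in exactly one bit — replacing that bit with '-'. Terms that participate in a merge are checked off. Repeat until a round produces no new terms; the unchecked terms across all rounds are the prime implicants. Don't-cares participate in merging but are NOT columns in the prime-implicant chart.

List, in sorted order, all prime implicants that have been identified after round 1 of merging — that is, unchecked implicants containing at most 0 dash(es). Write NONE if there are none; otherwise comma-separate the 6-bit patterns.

001100

size-2^0 implicants → 000001(✓)  000111(✓)  001001(✓)  001100  001111(✓)  010010(✓)  010011(✓)  010100(✓)  010101(✓)  011001(✓)  011010(✓)  011011(✓)  100001(✓)  100010(✓)  100011(✓)  101001(✓)  101011(✓)  101110(✓)  101111(✓)  110000(✓)  110100(✓)  111011(✓)  111100(✓)  111101(✓)  111110(✓)
size-2^1 implicants → -00001(✓)  -01001(✓)  -01111  -10100  -11011  0-1001  00-001(✓)  00-111  01-010(✓)  01-011(✓)  01001-(✓)  01010-  0110-1  01101-(✓)  1-1011  1-1110  10-001(✓)  10-011(✓)  1000-1(✓)  10001-  101-11  1010-1(✓)  10111-  11-100  110-00  1111-0  11110-
size-2^2 implicants → -0-001  01-01-  10-0-1
Unchecked terms (primes): -0-001, -01111, -10100, -11011, 0-1001, 00-111, 001100, 01-01-, 01010-, 0110-1, 1-1011, 1-1110, 10-0-1, 10001-, 101-11, 10111-, 11-100, 110-00, 1111-0, 11110-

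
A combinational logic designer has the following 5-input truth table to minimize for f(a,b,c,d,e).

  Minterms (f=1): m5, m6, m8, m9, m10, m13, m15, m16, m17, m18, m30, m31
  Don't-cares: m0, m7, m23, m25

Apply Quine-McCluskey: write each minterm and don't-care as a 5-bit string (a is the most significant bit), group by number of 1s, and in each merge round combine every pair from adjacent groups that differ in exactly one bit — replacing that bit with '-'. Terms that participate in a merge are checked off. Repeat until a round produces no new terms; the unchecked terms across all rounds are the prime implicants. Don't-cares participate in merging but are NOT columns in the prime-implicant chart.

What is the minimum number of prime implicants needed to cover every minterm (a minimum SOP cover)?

7

Round 0: 00000✓ 00101✓ 00110✓ 00111✓ 01000✓ 01001✓ 01010✓ 01101✓ 01111✓ 10000✓ 10001✓ 10010✓ 10111✓ 11001✓ 11110✓ 11111✓
Round 1: -0000 -0111✓ -1001 -1111✓ 0-000 0-101✓ 0-111✓ 001-1✓ 0011- 01-01 010-0 0100- 011-1✓ 1-001 1-111✓ 100-0 1000- 1111-
Round 2: --111 0-1-1
PIs = {--111, -0000, -1001, 0-000, 0-1-1, 0011-, 01-01, 010-0, 0100-, 1-001, 100-0, 1000-, 1111-}
Coverage chart:
  m5: 0-1-1 ←essential
  m6: 0011- ←essential
  m8: 0-000,010-0,0100-
  m9: -1001,01-01,0100-
  m10: 010-0 ←essential
  m13: 0-1-1,01-01
  m15: --111,0-1-1
  m16: -0000,100-0,1000-
  m17: 1-001,1000-
  m18: 100-0 ←essential
  m30: 1111- ←essential
  m31: --111,1111-
Essential: 0-1-1, 0011-, 010-0, 100-0, 1111-
Petrick residual → -1001, 1-001
Min cover (7 terms): bc'd'e + a'ce + a'b'cd + a'bc'e' + ac'd'e + ab'c'e' + abcd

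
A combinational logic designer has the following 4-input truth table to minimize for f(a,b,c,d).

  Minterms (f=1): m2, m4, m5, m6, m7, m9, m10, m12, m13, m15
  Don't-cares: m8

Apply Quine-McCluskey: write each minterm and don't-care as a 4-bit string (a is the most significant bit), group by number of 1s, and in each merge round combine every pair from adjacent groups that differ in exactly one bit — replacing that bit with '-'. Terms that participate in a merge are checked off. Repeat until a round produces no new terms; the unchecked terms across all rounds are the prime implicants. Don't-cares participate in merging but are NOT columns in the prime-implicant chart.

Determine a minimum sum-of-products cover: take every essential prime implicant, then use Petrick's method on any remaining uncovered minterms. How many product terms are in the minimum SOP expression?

4

Round 0: 0010✓ 0100✓ 0101✓ 0110✓ 0111✓ 1000✓ 1001✓ 1010✓ 1100✓ 1101✓ 1111✓
Round 1: -010 -100✓ -101✓ -111✓ 0-10 01-0✓ 01-1✓ 010-✓ 011-✓ 1-00✓ 1-01✓ 10-0 100-✓ 11-1✓ 110-✓
Round 2: -1-1 -10- 01-- 1-0-
PIs = {-010, -1-1, -10-, 0-10, 01--, 1-0-, 10-0}
Coverage chart:
  m2: -010,0-10
  m4: -10-,01--
  m5: -1-1,-10-,01--
  m6: 0-10,01--
  m7: -1-1,01--
  m9: 1-0- ←essential
  m10: -010,10-0
  m12: -10-,1-0-
  m13: -1-1,-10-,1-0-
  m15: -1-1 ←essential
Essential: -1-1, 1-0-
Petrick residual → -010, 01--
Min cover (4 terms): b'cd' + bd + a'b + ac'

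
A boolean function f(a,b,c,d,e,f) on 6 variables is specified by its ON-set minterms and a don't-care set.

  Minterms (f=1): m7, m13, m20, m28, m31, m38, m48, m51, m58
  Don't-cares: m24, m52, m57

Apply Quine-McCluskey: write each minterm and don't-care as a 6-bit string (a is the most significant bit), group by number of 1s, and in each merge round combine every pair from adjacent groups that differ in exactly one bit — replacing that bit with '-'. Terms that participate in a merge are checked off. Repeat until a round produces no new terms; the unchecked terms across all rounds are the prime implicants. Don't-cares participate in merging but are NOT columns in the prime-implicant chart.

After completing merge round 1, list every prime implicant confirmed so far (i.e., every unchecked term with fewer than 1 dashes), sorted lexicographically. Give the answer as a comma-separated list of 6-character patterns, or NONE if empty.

000111, 001101, 011111, 100110, 110011, 111001, 111010

[col 0] 000111, 001101, 010100*, 011000*, 011100*, 011111, 100110, 110000*, 110011, 110100*, 111001, 111010
[col 1] -10100, 01-100, 011-00, 110-00
Prime implicants: -10100, 000111, 001101, 01-100, 011-00, 011111, 100110, 110-00, 110011, 111001, 111010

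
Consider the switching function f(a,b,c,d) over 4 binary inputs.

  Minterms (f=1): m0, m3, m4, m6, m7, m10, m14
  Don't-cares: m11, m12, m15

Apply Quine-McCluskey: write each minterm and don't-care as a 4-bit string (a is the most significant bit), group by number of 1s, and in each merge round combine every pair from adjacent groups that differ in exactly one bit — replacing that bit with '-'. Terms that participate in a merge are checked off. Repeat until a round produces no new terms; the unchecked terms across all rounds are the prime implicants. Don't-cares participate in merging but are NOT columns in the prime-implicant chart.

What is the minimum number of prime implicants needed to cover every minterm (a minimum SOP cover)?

4

Round 0: 0000✓ 0011✓ 0100✓ 0110✓ 0111✓ 1010✓ 1011✓ 1100✓ 1110✓ 1111✓
Round 1: -011✓ -100✓ -110✓ -111✓ 0-00 0-11✓ 01-0✓ 011-✓ 1-10✓ 1-11✓ 101-✓ 11-0✓ 111-✓
Round 2: --11 -1-0 -11- 1-1-
PIs = {--11, -1-0, -11-, 0-00, 1-1-}
Coverage chart:
  m0: 0-00 ←essential
  m3: --11 ←essential
  m4: -1-0,0-00
  m6: -1-0,-11-
  m7: --11,-11-
  m10: 1-1- ←essential
  m14: -1-0,-11-,1-1-
Essential: --11, 0-00, 1-1-
Petrick residual → -1-0
Min cover (4 terms): cd + bd' + a'c'd' + ac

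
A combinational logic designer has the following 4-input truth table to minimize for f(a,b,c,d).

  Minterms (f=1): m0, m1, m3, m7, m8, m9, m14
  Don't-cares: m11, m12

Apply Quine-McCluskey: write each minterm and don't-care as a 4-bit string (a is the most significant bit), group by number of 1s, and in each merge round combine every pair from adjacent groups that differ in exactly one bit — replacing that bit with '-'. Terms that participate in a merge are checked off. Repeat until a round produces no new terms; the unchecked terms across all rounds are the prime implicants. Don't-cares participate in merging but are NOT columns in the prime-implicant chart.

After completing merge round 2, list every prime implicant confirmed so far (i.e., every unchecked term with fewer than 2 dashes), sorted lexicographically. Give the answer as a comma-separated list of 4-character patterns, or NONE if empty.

0-11, 1-00, 11-0

size-2^0 implicants → 0000(✓)  0001(✓)  0011(✓)  0111(✓)  1000(✓)  1001(✓)  1011(✓)  1100(✓)  1110(✓)
size-2^1 implicants → -000(✓)  -001(✓)  -011(✓)  0-11  00-1(✓)  000-(✓)  1-00  10-1(✓)  100-(✓)  11-0
size-2^2 implicants → -0-1  -00-
Unchecked terms (primes): -0-1, -00-, 0-11, 1-00, 11-0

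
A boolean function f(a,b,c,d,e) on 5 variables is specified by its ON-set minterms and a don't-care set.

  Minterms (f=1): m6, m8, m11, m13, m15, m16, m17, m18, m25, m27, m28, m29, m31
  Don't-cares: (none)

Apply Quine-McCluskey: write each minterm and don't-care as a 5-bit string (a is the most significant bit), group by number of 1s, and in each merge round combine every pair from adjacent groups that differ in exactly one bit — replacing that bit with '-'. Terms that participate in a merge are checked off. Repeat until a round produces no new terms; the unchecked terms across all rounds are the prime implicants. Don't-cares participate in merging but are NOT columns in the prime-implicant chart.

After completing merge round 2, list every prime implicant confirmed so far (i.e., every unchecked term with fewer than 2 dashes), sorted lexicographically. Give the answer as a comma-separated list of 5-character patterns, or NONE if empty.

00110, 01000, 1-001, 100-0, 1000-, 1110-

[col 0] 00110, 01000, 01011*, 01101*, 01111*, 10000*, 10001*, 10010*, 11001*, 11011*, 11100*, 11101*, 11111*
[col 1] -1011*, -1101*, -1111*, 01-11*, 011-1*, 1-001, 100-0, 1000-, 11-01*, 11-11*, 110-1*, 111-1*, 1110-
[col 2] -1-11, -11-1, 11--1
Prime implicants: -1-11, -11-1, 00110, 01000, 1-001, 100-0, 1000-, 11--1, 1110-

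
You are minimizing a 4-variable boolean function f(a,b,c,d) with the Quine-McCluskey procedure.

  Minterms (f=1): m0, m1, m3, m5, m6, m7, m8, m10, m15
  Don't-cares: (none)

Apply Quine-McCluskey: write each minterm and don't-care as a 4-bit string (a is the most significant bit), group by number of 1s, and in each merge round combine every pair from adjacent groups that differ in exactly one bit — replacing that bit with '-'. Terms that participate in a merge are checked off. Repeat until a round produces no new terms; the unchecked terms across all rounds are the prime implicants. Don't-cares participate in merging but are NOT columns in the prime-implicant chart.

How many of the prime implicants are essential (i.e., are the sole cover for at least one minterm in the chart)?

4

Round 0: 0000✓ 0001✓ 0011✓ 0101✓ 0110✓ 0111✓ 1000✓ 1010✓ 1111✓
Round 1: -000 -111 0-01✓ 0-11✓ 00-1✓ 000- 01-1✓ 011- 10-0
Round 2: 0--1
PIs = {-000, -111, 0--1, 000-, 011-, 10-0}
Coverage chart:
  m0: -000,000-
  m1: 0--1,000-
  m3: 0--1 ←essential
  m5: 0--1 ←essential
  m6: 011- ←essential
  m7: -111,0--1,011-
  m8: -000,10-0
  m10: 10-0 ←essential
  m15: -111 ←essential
Essential: -111, 0--1, 011-, 10-0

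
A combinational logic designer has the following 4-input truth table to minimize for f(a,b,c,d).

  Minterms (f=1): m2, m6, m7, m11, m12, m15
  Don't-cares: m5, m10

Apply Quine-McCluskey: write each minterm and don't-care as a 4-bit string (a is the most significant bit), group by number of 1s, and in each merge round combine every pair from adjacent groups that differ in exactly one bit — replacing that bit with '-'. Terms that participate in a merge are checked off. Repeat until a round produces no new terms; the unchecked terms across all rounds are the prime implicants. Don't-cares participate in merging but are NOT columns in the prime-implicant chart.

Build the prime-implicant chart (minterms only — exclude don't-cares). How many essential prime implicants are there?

1

[col 0] 0010*, 0101*, 0110*, 0111*, 1010*, 1011*, 1100, 1111*
[col 1] -010, -111, 0-10, 01-1, 011-, 1-11, 101-
Prime implicants: -010, -111, 0-10, 01-1, 011-, 1-11, 101-, 1100
PI chart (minterm → PIs covering it):
  2 | -010,0-10
  6 | 0-10,011-
  7 | -111,01-1,011-
  11 | 1-11,101-
  12 | 1100  (sole → essential)
  15 | -111,1-11
Essential prime implicants: 1100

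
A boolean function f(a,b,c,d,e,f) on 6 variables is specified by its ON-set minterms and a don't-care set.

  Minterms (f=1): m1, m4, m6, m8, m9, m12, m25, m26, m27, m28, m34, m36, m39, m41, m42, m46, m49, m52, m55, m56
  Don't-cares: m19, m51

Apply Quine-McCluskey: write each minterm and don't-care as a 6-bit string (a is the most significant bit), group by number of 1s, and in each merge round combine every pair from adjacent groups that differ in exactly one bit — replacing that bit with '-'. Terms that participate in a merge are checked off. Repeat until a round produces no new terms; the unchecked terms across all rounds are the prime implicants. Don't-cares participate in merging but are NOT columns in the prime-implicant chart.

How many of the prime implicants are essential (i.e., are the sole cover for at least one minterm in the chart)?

[col 0] 000001*, 000100*, 000110*, 001000*, 001001*, 001100*, 010011*, 011001*, 011010*, 011011*, 011100*, 100010*, 100100*, 100111*, 101001*, 101010*, 101110*, 110001*, 110011*, 110100*, 110111*, 111000
[col 1] -00100, -01001, -10011, 0-1001, 0-1100, 00-001, 00-100, 0001-0, 001-00, 00100-, 01-011, 0110-1, 01101-, 1-0100, 1-0111, 10-010, 101-10, 110-11, 1100-1
Prime implicants: -00100, -01001, -10011, 0-1001, 0-1100, 00-001, 00-100, 0001-0, 001-00, 00100-, 01-011, 0110-1, 01101-, 1-0100, 1-0111, 10-010, 101-10, 110-11, 1100-1, 111000
PI chart (minterm → PIs covering it):
  1 | 00-001  (sole → essential)
  4 | -00100,00-100,0001-0
  6 | 0001-0  (sole → essential)
  8 | 001-00,00100-
  9 | -01001,0-1001,00-001,00100-
  12 | 0-1100,00-100,001-00
  25 | 0-1001,0110-1
  26 | 01101-  (sole → essential)
  27 | 01-011,0110-1,01101-
  28 | 0-1100  (sole → essential)
  34 | 10-010  (sole → essential)
  36 | -00100,1-0100
  39 | 1-0111  (sole → essential)
  41 | -01001  (sole → essential)
  42 | 10-010,101-10
  46 | 101-10  (sole → essential)
  49 | 1100-1  (sole → essential)
  52 | 1-0100  (sole → essential)
  55 | 1-0111,110-11
  56 | 111000  (sole → essential)
Essential prime implicants: -01001, 0-1100, 00-001, 0001-0, 01101-, 1-0100, 1-0111, 10-010, 101-10, 1100-1, 111000

11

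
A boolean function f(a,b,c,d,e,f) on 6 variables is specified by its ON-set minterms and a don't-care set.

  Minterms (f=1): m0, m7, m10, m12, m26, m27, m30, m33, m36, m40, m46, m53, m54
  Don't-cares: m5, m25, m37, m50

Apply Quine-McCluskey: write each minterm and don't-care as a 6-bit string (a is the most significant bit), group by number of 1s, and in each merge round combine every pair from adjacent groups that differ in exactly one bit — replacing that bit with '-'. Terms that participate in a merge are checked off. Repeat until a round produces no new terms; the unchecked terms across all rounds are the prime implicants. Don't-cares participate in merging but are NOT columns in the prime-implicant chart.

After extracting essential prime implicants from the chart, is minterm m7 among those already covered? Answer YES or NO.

YES

Round 0: 000000 000101✓ 000111✓ 001010✓ 001100 011001✓ 011010✓ 011011✓ 011110✓ 100001✓ 100100✓ 100101✓ 101000 101110 110010✓ 110101✓ 110110✓
Round 1: -00101 0-1010 0001-1 011-10 0110-1 01101- 1-0101 100-01 10010- 110-10
PIs = {-00101, 0-1010, 000000, 0001-1, 001100, 011-10, 0110-1, 01101-, 1-0101, 100-01, 10010-, 101000, 101110, 110-10}
Coverage chart:
  m0: 000000 ←essential
  m7: 0001-1 ←essential
  m10: 0-1010 ←essential
  m12: 001100 ←essential
  m26: 0-1010,011-10,01101-
  m27: 0110-1,01101-
  m30: 011-10 ←essential
  m33: 100-01 ←essential
  m36: 10010- ←essential
  m40: 101000 ←essential
  m46: 101110 ←essential
  m53: 1-0101 ←essential
  m54: 110-10 ←essential
Essential: 0-1010, 000000, 0001-1, 001100, 011-10, 1-0101, 100-01, 10010-, 101000, 101110, 110-10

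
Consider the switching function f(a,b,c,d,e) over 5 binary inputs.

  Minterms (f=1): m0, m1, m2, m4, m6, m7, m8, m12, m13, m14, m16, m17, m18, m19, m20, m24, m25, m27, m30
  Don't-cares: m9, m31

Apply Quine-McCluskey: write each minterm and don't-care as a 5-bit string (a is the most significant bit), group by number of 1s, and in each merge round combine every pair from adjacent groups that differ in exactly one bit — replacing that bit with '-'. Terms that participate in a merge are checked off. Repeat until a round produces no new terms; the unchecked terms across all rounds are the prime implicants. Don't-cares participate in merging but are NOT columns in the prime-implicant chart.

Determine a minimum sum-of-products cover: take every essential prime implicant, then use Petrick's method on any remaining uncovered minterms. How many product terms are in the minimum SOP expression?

size-2^0 implicants → 00000(✓)  00001(✓)  00010(✓)  00100(✓)  00110(✓)  00111(✓)  01000(✓)  01001(✓)  01100(✓)  01101(✓)  01110(✓)  10000(✓)  10001(✓)  10010(✓)  10011(✓)  10100(✓)  11000(✓)  11001(✓)  11011(✓)  11110(✓)  11111(✓)
size-2^1 implicants → -0000(✓)  -0001(✓)  -0010(✓)  -0100(✓)  -1000(✓)  -1001(✓)  -1110  0-000(✓)  0-001(✓)  0-100(✓)  0-110(✓)  00-00(✓)  00-10(✓)  000-0(✓)  0000-(✓)  001-0(✓)  0011-  01-00(✓)  01-01(✓)  0100-(✓)  011-0(✓)  0110-(✓)  1-000(✓)  1-001(✓)  1-011(✓)  10-00(✓)  100-0(✓)  100-1(✓)  1000-(✓)  1001-(✓)  11-11  110-1(✓)  1100-(✓)  1111-
size-2^2 implicants → --000(✓)  --001(✓)  -0-00  -00-0  -000-(✓)  -100-(✓)  0--00  0-00-(✓)  0-1-0  00--0  01-0-  1-0-1  1-00-(✓)  100--
size-2^3 implicants → --00-
Unchecked terms (primes): --00-, -0-00, -00-0, -1110, 0--00, 0-1-0, 00--0, 0011-, 01-0-, 1-0-1, 100--, 11-11, 1111-
Minterm coverage:
  m0 ⊆ --00-,-0-00,-00-0,0--00,00--0
  m1 ⊆ --00- [E]
  m2 ⊆ -00-0,00--0
  m4 ⊆ -0-00,0--00,0-1-0,00--0
  m6 ⊆ 0-1-0,00--0,0011-
  m7 ⊆ 0011- [E]
  m8 ⊆ --00-,0--00,01-0-
  m12 ⊆ 0--00,0-1-0,01-0-
  m13 ⊆ 01-0- [E]
  m14 ⊆ -1110,0-1-0
  m16 ⊆ --00-,-0-00,-00-0,100--
  m17 ⊆ --00-,1-0-1,100--
  m18 ⊆ -00-0,100--
  m19 ⊆ 1-0-1,100--
  m20 ⊆ -0-00 [E]
  m24 ⊆ --00- [E]
  m25 ⊆ --00-,1-0-1
  m27 ⊆ 1-0-1,11-11
  m30 ⊆ -1110,1111-
E = {--00-, -0-00, 0011-, 01-0-}
Petrick residual → -00-0, -1110, 1-0-1
Cover = c'd' + b'd'e' + b'c'e' + bcde' + a'b'cd + a'bd' + ac'e  |cover|=7

7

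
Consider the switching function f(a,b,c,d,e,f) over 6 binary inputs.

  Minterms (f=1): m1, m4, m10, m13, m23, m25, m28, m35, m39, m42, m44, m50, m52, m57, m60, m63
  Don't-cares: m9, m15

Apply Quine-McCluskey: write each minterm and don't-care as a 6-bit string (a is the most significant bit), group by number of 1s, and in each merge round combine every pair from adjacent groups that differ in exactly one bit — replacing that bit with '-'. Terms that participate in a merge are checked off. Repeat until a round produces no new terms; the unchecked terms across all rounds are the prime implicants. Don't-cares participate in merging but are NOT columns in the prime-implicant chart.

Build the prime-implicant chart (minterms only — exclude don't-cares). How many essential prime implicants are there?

[col 0] 000001*, 000100, 001001*, 001010*, 001101*, 001111*, 010111, 011001*, 011100*, 100011*, 100111*, 101010*, 101100*, 110010, 110100*, 111001*, 111100*, 111111
[col 1] -01010, -11001, -11100, 0-1001, 00-001, 001-01, 0011-1, 1-1100, 100-11, 11-100
Prime implicants: -01010, -11001, -11100, 0-1001, 00-001, 000100, 001-01, 0011-1, 010111, 1-1100, 100-11, 11-100, 110010, 111111
PI chart (minterm → PIs covering it):
  1 | 00-001  (sole → essential)
  4 | 000100  (sole → essential)
  10 | -01010  (sole → essential)
  13 | 001-01,0011-1
  23 | 010111  (sole → essential)
  25 | -11001,0-1001
  28 | -11100  (sole → essential)
  35 | 100-11  (sole → essential)
  39 | 100-11  (sole → essential)
  42 | -01010  (sole → essential)
  44 | 1-1100  (sole → essential)
  50 | 110010  (sole → essential)
  52 | 11-100  (sole → essential)
  57 | -11001  (sole → essential)
  60 | -11100,1-1100,11-100
  63 | 111111  (sole → essential)
Essential prime implicants: -01010, -11001, -11100, 00-001, 000100, 010111, 1-1100, 100-11, 11-100, 110010, 111111

11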